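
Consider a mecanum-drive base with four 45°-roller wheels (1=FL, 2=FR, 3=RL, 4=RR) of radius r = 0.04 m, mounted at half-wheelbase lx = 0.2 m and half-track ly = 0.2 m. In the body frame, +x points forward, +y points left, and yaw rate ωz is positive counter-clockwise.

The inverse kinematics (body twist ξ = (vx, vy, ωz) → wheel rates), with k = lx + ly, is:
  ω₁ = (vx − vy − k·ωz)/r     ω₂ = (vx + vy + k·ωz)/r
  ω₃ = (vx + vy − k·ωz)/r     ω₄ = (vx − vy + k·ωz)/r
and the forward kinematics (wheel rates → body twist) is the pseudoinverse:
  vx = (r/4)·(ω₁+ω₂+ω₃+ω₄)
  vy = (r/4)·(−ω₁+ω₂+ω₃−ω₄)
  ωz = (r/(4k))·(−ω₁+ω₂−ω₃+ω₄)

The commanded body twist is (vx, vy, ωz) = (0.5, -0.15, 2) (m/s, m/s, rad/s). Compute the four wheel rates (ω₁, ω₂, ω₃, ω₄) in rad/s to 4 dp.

k = lx + ly = 0.2 + 0.2 = 0.4000;  k·ωz = 0.4000·2 = 0.8000
ω₁ (FL) = (vx − vy − k·ωz)/r = -0.1500/0.04 = -3.7500
ω₂ (FR) = (vx + vy + k·ωz)/r = 1.1500/0.04 = 28.7500
ω₃ (RL) = (vx + vy − k·ωz)/r = -0.4500/0.04 = -11.2500
ω₄ (RR) = (vx − vy + k·ωz)/r = 1.4500/0.04 = 36.2500

(-3.7500, 28.7500, -11.2500, 36.2500)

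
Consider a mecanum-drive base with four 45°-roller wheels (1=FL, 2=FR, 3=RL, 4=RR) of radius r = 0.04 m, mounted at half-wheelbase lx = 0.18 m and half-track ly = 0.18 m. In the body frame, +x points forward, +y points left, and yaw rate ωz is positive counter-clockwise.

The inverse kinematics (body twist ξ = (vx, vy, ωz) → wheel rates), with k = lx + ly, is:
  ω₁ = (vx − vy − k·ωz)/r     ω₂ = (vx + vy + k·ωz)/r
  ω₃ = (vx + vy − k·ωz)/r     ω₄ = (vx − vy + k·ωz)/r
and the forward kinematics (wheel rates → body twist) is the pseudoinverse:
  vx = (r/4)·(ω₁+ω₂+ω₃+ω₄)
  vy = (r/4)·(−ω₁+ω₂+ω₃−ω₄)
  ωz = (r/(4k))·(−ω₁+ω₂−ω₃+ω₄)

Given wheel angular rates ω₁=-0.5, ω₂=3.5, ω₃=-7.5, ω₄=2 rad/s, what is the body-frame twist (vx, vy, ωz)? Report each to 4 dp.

(-0.0250, -0.0550, 0.3750)

k = lx + ly = 0.18 + 0.18 = 0.3600
ω₁+ω₂+ω₃+ω₄ = -2.5000  →  vx = (0.04/4)·-2.5000 = -0.0250
−ω₁+ω₂+ω₃−ω₄ = -5.5000  →  vy = (0.04/4)·-5.5000 = -0.0550
−ω₁+ω₂−ω₃+ω₄ = 13.5000  →  ωz = (0.04/1.4400)·13.5000 = 0.3750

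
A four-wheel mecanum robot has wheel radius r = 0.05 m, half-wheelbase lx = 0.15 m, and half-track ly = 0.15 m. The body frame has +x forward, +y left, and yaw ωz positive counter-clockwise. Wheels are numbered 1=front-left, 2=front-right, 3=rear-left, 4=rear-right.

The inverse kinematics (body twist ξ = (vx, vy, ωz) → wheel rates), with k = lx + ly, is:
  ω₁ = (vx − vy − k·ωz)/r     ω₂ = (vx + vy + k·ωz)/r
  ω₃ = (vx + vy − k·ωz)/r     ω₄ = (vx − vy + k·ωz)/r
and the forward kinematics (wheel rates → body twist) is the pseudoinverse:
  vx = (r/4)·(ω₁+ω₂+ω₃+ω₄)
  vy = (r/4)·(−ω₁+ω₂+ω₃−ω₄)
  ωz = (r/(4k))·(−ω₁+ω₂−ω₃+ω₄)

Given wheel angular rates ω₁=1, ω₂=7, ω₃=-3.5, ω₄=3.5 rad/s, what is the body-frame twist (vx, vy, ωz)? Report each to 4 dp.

(0.1000, -0.0125, 0.5417)

k = lx + ly = 0.15 + 0.15 = 0.3000
ω₁+ω₂+ω₃+ω₄ = 8.0000  →  vx = (0.05/4)·8.0000 = 0.1000
−ω₁+ω₂+ω₃−ω₄ = -1.0000  →  vy = (0.05/4)·-1.0000 = -0.0125
−ω₁+ω₂−ω₃+ω₄ = 13.0000  →  ωz = (0.05/1.2000)·13.0000 = 0.5417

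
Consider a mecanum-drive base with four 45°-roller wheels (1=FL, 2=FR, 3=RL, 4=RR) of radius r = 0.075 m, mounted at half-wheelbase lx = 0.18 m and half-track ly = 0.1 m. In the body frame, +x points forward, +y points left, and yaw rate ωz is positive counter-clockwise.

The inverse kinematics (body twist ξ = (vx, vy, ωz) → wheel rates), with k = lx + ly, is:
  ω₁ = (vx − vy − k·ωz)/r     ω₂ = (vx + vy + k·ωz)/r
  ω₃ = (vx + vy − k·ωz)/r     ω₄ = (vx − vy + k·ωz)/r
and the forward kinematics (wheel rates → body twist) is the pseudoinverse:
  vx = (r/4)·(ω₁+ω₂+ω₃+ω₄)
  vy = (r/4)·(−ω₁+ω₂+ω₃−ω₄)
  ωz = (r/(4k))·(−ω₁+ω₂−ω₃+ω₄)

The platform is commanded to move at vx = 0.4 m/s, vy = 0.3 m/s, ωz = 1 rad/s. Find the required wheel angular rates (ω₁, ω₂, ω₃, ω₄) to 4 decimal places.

(-2.4000, 13.0667, 5.6000, 5.0667)

k = lx + ly = 0.18 + 0.1 = 0.2800;  k·ωz = 0.2800·1 = 0.2800
ω₁ (FL) = (vx − vy − k·ωz)/r = -0.1800/0.075 = -2.4000
ω₂ (FR) = (vx + vy + k·ωz)/r = 0.9800/0.075 = 13.0667
ω₃ (RL) = (vx + vy − k·ωz)/r = 0.4200/0.075 = 5.6000
ω₄ (RR) = (vx − vy + k·ωz)/r = 0.3800/0.075 = 5.0667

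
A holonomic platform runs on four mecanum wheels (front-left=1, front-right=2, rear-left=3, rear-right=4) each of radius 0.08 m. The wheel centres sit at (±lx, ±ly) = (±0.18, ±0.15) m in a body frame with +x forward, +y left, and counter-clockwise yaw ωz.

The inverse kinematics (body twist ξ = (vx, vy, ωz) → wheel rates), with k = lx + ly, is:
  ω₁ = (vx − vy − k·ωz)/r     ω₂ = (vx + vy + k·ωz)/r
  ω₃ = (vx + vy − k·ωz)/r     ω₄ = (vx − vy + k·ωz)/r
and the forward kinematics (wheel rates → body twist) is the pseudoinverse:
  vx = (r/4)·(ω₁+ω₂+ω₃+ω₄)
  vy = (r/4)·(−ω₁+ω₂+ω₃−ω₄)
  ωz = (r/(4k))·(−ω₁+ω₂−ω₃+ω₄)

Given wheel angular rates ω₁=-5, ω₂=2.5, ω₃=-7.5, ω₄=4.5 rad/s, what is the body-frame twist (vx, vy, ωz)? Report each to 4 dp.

k = lx + ly = 0.18 + 0.15 = 0.3300
ω₁+ω₂+ω₃+ω₄ = -5.5000  →  vx = (0.08/4)·-5.5000 = -0.1100
−ω₁+ω₂+ω₃−ω₄ = -4.5000  →  vy = (0.08/4)·-4.5000 = -0.0900
−ω₁+ω₂−ω₃+ω₄ = 19.5000  →  ωz = (0.08/1.3200)·19.5000 = 1.1818

(-0.1100, -0.0900, 1.1818)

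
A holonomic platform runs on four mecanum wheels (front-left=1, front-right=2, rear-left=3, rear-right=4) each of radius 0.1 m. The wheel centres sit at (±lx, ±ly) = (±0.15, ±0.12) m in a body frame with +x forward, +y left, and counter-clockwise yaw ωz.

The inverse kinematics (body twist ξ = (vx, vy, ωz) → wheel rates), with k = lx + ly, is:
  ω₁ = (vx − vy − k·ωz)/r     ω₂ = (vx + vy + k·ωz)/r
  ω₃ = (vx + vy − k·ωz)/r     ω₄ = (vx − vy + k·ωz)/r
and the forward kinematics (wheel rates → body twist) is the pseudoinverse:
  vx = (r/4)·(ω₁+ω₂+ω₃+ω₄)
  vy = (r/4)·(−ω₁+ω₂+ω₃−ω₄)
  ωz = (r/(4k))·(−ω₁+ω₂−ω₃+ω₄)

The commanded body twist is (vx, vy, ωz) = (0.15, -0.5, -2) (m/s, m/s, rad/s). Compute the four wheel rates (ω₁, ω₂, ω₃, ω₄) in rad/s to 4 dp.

(11.9000, -8.9000, 1.9000, 1.1000)

k = lx + ly = 0.15 + 0.12 = 0.2700;  k·ωz = 0.2700·-2 = -0.5400
ω₁ (FL) = (vx − vy − k·ωz)/r = 1.1900/0.1 = 11.9000
ω₂ (FR) = (vx + vy + k·ωz)/r = -0.8900/0.1 = -8.9000
ω₃ (RL) = (vx + vy − k·ωz)/r = 0.1900/0.1 = 1.9000
ω₄ (RR) = (vx − vy + k·ωz)/r = 0.1100/0.1 = 1.1000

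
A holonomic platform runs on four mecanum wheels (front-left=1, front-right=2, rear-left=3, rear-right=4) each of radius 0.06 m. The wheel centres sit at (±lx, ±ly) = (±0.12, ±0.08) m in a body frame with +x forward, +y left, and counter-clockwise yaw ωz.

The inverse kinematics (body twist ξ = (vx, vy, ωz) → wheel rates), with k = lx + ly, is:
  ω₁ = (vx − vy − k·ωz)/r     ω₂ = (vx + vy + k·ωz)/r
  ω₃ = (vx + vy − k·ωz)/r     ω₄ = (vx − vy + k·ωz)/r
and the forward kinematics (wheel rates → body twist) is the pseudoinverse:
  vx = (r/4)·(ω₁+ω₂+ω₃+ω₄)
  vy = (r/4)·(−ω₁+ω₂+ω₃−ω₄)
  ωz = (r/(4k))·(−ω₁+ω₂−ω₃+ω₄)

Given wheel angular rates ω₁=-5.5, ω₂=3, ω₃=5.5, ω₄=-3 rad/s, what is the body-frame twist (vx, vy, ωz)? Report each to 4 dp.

(0.0000, 0.2550, 0.0000)

k = lx + ly = 0.12 + 0.08 = 0.2000
ω₁+ω₂+ω₃+ω₄ = 0.0000  →  vx = (0.06/4)·0.0000 = 0.0000
−ω₁+ω₂+ω₃−ω₄ = 17.0000  →  vy = (0.06/4)·17.0000 = 0.2550
−ω₁+ω₂−ω₃+ω₄ = 0.0000  →  ωz = (0.06/0.8000)·0.0000 = 0.0000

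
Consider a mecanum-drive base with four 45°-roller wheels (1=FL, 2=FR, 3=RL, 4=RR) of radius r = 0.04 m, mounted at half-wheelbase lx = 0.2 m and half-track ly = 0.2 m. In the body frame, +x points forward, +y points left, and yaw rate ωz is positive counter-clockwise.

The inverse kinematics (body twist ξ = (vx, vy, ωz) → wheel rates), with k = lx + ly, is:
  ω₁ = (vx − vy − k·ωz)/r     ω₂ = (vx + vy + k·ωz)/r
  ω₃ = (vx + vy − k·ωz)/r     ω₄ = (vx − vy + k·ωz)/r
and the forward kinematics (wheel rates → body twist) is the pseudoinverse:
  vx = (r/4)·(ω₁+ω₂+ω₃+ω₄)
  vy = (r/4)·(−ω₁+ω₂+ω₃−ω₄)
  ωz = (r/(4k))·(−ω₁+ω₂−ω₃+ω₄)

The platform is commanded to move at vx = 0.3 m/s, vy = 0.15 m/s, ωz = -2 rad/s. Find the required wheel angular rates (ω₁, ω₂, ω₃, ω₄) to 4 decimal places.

k = lx + ly = 0.2 + 0.2 = 0.4000;  k·ωz = 0.4000·-2 = -0.8000
ω₁ (FL) = (vx − vy − k·ωz)/r = 0.9500/0.04 = 23.7500
ω₂ (FR) = (vx + vy + k·ωz)/r = -0.3500/0.04 = -8.7500
ω₃ (RL) = (vx + vy − k·ωz)/r = 1.2500/0.04 = 31.2500
ω₄ (RR) = (vx − vy + k·ωz)/r = -0.6500/0.04 = -16.2500

(23.7500, -8.7500, 31.2500, -16.2500)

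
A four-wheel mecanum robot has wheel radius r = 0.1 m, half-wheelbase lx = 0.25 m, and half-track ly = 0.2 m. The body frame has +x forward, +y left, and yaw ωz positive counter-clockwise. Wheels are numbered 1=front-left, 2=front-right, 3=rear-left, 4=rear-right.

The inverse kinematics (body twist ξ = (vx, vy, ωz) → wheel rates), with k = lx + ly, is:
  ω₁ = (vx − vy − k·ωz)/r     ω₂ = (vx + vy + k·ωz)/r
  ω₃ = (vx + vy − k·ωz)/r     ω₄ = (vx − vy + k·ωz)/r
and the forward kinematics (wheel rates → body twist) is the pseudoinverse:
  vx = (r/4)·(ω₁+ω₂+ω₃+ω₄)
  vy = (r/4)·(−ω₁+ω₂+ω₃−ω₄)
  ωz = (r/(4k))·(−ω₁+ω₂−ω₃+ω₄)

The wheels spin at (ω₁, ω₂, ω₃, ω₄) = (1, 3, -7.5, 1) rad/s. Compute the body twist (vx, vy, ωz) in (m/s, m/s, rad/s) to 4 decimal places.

(-0.0625, -0.1625, 0.5833)

k = lx + ly = 0.25 + 0.2 = 0.4500
ω₁+ω₂+ω₃+ω₄ = -2.5000  →  vx = (0.1/4)·-2.5000 = -0.0625
−ω₁+ω₂+ω₃−ω₄ = -6.5000  →  vy = (0.1/4)·-6.5000 = -0.1625
−ω₁+ω₂−ω₃+ω₄ = 10.5000  →  ωz = (0.1/1.8000)·10.5000 = 0.5833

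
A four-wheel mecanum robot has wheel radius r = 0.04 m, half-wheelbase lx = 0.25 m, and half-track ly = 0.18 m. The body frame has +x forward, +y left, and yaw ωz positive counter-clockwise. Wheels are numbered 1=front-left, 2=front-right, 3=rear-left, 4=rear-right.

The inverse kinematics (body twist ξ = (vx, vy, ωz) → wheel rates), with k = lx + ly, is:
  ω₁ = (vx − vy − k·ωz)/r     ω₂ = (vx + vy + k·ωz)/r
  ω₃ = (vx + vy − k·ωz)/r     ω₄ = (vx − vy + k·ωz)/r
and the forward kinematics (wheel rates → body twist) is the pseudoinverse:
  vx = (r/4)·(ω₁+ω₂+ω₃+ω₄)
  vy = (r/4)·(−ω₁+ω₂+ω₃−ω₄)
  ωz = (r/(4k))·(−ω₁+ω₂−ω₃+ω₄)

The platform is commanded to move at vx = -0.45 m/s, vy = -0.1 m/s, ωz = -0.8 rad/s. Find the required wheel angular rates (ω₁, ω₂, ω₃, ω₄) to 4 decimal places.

(-0.1500, -22.3500, -5.1500, -17.3500)

k = lx + ly = 0.25 + 0.18 = 0.4300;  k·ωz = 0.4300·-0.8 = -0.3440
ω₁ (FL) = (vx − vy − k·ωz)/r = -0.0060/0.04 = -0.1500
ω₂ (FR) = (vx + vy + k·ωz)/r = -0.8940/0.04 = -22.3500
ω₃ (RL) = (vx + vy − k·ωz)/r = -0.2060/0.04 = -5.1500
ω₄ (RR) = (vx − vy + k·ωz)/r = -0.6940/0.04 = -17.3500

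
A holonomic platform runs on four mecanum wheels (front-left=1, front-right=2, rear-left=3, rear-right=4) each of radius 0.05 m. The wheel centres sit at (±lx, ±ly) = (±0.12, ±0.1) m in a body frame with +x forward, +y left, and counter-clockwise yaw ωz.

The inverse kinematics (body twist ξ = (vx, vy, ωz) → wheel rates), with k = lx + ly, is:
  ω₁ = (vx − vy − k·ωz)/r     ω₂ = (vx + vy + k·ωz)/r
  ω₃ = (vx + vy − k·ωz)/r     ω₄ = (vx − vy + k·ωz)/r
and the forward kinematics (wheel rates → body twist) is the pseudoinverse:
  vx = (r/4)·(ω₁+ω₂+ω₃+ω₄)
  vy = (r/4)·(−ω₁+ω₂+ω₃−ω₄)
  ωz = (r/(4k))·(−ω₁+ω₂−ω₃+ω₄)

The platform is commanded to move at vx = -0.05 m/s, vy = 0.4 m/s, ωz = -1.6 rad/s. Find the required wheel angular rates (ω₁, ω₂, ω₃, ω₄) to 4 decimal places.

k = lx + ly = 0.12 + 0.1 = 0.2200;  k·ωz = 0.2200·-1.6 = -0.3520
ω₁ (FL) = (vx − vy − k·ωz)/r = -0.0980/0.05 = -1.9600
ω₂ (FR) = (vx + vy + k·ωz)/r = -0.0020/0.05 = -0.0400
ω₃ (RL) = (vx + vy − k·ωz)/r = 0.7020/0.05 = 14.0400
ω₄ (RR) = (vx − vy + k·ωz)/r = -0.8020/0.05 = -16.0400

(-1.9600, -0.0400, 14.0400, -16.0400)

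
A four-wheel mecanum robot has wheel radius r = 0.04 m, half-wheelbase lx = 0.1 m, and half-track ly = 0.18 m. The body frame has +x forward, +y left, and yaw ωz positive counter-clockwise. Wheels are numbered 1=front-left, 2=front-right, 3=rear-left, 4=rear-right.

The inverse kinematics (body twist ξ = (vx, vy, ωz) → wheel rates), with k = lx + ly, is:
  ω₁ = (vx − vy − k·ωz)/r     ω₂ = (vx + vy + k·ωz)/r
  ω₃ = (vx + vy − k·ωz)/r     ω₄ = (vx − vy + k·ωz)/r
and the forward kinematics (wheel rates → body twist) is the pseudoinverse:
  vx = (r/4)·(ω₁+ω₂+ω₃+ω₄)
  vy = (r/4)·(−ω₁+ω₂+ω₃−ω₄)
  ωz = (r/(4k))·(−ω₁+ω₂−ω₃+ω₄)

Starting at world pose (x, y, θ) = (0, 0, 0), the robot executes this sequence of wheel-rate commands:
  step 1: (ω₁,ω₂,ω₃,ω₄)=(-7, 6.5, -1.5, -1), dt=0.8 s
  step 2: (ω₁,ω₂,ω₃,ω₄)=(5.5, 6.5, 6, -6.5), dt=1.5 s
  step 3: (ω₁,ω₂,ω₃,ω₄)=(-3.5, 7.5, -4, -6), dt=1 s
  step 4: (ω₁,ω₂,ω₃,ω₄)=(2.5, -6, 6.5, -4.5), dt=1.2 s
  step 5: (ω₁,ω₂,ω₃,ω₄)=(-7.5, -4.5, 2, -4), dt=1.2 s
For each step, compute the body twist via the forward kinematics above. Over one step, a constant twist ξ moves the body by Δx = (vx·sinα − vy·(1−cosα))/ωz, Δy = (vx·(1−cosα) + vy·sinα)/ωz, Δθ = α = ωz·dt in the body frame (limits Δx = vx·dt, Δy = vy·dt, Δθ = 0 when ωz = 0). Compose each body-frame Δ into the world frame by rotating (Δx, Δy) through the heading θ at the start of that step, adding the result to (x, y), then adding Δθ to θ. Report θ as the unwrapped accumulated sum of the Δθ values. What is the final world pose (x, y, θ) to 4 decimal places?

step 1: ξ=(vx,vy,ωz)=(-0.0300, 0.1300, 0.5000), dt=0.8 → body Δ=(-0.0439, 0.0965, 0.4000) → world pose (-0.0439, 0.0965, 0.4000)
step 2: ξ=(vx,vy,ωz)=(0.1150, 0.1350, -0.4107), dt=1.5 → body Δ=(0.2222, 0.1385, -0.6161) → world pose (0.1069, 0.3106, -0.2161)
step 3: ξ=(vx,vy,ωz)=(-0.0600, 0.1300, 0.3214), dt=1.0 → body Δ=(-0.0797, 0.1182, 0.3214) → world pose (0.0544, 0.4431, 0.1054)
step 4: ξ=(vx,vy,ωz)=(-0.0150, 0.0250, -0.6964), dt=1.2 → body Δ=(-0.0042, 0.0337, -0.8357) → world pose (0.0467, 0.4762, -0.7304)
step 5: ξ=(vx,vy,ωz)=(-0.1400, 0.0900, -0.1071), dt=1.2 → body Δ=(-0.1606, 0.1185, -0.1286) → world pose (0.0061, 0.6716, -0.8589)

(0.0061, 0.6716, -0.8589)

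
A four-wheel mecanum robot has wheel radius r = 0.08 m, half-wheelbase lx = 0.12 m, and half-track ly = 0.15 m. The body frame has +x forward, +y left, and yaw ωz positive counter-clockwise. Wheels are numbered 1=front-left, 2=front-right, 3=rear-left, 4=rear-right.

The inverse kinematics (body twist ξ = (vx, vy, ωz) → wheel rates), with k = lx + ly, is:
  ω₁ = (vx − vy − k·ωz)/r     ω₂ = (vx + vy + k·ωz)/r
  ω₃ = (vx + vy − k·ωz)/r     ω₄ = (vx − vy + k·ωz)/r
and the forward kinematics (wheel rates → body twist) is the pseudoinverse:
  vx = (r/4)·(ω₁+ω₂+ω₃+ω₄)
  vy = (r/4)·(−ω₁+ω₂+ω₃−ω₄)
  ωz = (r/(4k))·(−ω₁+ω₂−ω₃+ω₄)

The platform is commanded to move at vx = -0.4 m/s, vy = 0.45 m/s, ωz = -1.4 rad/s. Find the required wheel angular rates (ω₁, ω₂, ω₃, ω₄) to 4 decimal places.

(-5.9000, -4.1000, 5.3500, -15.3500)

k = lx + ly = 0.12 + 0.15 = 0.2700;  k·ωz = 0.2700·-1.4 = -0.3780
ω₁ (FL) = (vx − vy − k·ωz)/r = -0.4720/0.08 = -5.9000
ω₂ (FR) = (vx + vy + k·ωz)/r = -0.3280/0.08 = -4.1000
ω₃ (RL) = (vx + vy − k·ωz)/r = 0.4280/0.08 = 5.3500
ω₄ (RR) = (vx − vy + k·ωz)/r = -1.2280/0.08 = -15.3500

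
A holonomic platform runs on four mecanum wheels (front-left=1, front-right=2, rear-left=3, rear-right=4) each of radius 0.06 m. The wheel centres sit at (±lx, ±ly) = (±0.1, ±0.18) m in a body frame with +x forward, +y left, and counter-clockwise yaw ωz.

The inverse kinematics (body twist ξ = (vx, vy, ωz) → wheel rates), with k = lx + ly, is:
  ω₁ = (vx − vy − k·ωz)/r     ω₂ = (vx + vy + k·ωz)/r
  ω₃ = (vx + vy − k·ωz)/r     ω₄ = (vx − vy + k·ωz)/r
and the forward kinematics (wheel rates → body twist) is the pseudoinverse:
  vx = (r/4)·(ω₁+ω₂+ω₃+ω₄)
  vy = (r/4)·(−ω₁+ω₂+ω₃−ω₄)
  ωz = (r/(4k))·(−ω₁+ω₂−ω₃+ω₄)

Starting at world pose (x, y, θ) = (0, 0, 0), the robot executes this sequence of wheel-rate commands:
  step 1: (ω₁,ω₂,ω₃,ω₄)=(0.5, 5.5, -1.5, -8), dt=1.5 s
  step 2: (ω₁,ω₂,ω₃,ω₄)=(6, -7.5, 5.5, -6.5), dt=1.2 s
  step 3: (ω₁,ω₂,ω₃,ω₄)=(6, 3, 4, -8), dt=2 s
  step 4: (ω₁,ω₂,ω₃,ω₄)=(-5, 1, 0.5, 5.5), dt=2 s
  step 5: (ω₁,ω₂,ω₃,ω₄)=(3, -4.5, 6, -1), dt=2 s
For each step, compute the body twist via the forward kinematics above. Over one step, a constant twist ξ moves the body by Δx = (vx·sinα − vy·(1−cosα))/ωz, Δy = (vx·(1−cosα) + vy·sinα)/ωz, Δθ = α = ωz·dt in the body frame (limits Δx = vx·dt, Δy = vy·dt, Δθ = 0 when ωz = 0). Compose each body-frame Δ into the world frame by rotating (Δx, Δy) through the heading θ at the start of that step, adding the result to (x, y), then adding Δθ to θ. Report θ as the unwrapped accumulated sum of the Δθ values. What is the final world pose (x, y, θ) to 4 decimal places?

(-0.2249, -0.0448, -3.7420)

step 1: ξ=(vx,vy,ωz)=(-0.0525, 0.1725, -0.0804), dt=1.5 → body Δ=(-0.0630, 0.2629, -0.1205) → world pose (-0.0630, 0.2629, -0.1205)
step 2: ξ=(vx,vy,ωz)=(-0.0375, -0.0225, -1.3661), dt=1.2 → body Δ=(-0.0450, 0.0129, -1.6393) → world pose (-0.1061, 0.2811, -1.7598)
step 3: ξ=(vx,vy,ωz)=(0.0750, 0.1350, -0.8036), dt=2.0 → body Δ=(0.2674, 0.0712, -1.6071) → world pose (-0.0864, 0.0051, -3.3670)
step 4: ξ=(vx,vy,ωz)=(0.0300, 0.0150, 0.5893), dt=2.0 → body Δ=(0.0313, 0.0550, 1.1786) → world pose (-0.1292, -0.0415, -2.1884)
step 5: ξ=(vx,vy,ωz)=(0.0525, -0.0075, -0.7768), dt=2.0 → body Δ=(0.0581, -0.0761, -1.5536) → world pose (-0.2249, -0.0448, -3.7420)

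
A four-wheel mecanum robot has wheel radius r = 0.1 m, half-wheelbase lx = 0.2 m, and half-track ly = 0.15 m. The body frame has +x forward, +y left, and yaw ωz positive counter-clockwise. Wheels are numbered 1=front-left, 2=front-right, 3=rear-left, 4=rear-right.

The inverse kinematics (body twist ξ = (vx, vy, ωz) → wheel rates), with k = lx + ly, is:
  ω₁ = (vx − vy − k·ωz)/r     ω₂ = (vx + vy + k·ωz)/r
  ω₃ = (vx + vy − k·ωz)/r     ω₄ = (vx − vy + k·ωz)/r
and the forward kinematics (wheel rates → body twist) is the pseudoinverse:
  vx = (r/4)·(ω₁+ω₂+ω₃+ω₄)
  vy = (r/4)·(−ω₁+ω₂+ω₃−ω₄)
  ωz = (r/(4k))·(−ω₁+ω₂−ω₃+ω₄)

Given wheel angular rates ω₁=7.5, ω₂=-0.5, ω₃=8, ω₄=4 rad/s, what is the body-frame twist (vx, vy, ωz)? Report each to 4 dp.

k = lx + ly = 0.2 + 0.15 = 0.3500
ω₁+ω₂+ω₃+ω₄ = 19.0000  →  vx = (0.1/4)·19.0000 = 0.4750
−ω₁+ω₂+ω₃−ω₄ = -4.0000  →  vy = (0.1/4)·-4.0000 = -0.1000
−ω₁+ω₂−ω₃+ω₄ = -12.0000  →  ωz = (0.1/1.4000)·-12.0000 = -0.8571

(0.4750, -0.1000, -0.8571)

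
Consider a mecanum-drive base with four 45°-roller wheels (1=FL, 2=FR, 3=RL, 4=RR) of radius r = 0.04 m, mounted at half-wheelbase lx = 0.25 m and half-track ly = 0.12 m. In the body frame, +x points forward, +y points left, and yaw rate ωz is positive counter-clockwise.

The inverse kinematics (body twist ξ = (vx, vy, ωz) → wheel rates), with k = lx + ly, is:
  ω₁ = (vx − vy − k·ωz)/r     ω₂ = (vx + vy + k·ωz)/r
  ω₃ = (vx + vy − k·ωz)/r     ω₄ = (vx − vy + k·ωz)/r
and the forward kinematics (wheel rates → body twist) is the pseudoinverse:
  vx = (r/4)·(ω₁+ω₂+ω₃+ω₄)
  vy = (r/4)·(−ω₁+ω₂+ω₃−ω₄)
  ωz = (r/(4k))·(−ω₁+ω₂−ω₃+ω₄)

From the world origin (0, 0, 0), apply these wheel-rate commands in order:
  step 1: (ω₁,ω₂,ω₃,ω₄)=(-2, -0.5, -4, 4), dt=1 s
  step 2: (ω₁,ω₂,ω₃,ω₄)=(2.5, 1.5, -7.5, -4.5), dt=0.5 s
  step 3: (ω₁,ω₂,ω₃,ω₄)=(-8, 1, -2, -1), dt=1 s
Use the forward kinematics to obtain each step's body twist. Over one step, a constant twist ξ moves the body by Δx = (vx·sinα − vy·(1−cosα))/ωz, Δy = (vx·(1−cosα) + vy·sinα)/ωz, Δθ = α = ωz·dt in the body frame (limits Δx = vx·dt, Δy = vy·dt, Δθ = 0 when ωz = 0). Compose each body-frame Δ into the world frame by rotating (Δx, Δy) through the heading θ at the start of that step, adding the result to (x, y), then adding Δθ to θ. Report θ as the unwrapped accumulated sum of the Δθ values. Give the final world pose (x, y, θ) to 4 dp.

(-0.1732, -0.0651, 0.5541)

step 1: ξ=(vx,vy,ωz)=(-0.0250, -0.0650, 0.2568), dt=1.0 → body Δ=(-0.0164, -0.0675, 0.2568) → world pose (-0.0164, -0.0675, 0.2568)
step 2: ξ=(vx,vy,ωz)=(-0.0800, -0.0400, 0.0541), dt=0.5 → body Δ=(-0.0397, -0.0205, 0.0270) → world pose (-0.0496, -0.0974, 0.2838)
step 3: ξ=(vx,vy,ωz)=(-0.1000, 0.0800, 0.2703), dt=1.0 → body Δ=(-0.1095, 0.0656, 0.2703) → world pose (-0.1732, -0.0651, 0.5541)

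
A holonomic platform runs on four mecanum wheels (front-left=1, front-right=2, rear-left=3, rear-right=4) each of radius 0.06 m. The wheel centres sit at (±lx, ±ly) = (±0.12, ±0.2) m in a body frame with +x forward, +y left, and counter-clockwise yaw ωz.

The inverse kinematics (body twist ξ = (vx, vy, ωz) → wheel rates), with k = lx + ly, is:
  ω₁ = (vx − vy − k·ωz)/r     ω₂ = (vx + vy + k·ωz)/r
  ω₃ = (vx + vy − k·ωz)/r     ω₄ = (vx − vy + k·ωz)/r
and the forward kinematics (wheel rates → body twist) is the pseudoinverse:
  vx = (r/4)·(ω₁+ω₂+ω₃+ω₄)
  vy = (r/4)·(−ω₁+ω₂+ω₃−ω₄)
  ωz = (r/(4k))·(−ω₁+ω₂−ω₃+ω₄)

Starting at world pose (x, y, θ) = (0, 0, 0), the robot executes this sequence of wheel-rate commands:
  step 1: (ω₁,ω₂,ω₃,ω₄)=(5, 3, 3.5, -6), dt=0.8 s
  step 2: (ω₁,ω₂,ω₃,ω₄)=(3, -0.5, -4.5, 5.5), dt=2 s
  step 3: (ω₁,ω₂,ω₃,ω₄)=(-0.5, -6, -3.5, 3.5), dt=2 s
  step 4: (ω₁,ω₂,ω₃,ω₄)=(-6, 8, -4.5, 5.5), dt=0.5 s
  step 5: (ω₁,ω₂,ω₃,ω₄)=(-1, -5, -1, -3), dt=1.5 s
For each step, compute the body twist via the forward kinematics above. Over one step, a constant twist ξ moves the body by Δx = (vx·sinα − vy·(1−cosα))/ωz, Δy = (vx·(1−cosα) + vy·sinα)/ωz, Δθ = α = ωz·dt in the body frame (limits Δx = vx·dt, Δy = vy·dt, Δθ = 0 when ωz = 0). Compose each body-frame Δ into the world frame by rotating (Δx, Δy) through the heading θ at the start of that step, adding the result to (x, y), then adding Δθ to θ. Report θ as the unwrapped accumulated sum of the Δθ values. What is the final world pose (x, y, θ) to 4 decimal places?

step 1: ξ=(vx,vy,ωz)=(0.0825, 0.1125, -0.5391), dt=0.8 → body Δ=(0.0831, 0.0732, -0.4313) → world pose (0.0831, 0.0732, -0.4313)
step 2: ξ=(vx,vy,ωz)=(0.0525, -0.2025, 0.3047), dt=2.0 → body Δ=(0.2182, -0.3494, 0.6094) → world pose (0.1353, -0.3354, 0.1781)
step 3: ξ=(vx,vy,ωz)=(-0.0975, -0.1875, 0.0703), dt=2.0 → body Δ=(-0.1680, -0.3875, 0.1406) → world pose (0.0386, -0.7465, 0.3187)
step 4: ξ=(vx,vy,ωz)=(0.0450, 0.0600, 1.1250), dt=0.5 → body Δ=(0.0131, 0.0346, 0.5625) → world pose (0.0402, -0.7095, 0.8812)
step 5: ξ=(vx,vy,ωz)=(-0.1500, -0.0300, -0.2812), dt=1.5 → body Δ=(-0.2277, 0.0031, -0.4219) → world pose (-0.1071, -0.8833, 0.4594)

(-0.1071, -0.8833, 0.4594)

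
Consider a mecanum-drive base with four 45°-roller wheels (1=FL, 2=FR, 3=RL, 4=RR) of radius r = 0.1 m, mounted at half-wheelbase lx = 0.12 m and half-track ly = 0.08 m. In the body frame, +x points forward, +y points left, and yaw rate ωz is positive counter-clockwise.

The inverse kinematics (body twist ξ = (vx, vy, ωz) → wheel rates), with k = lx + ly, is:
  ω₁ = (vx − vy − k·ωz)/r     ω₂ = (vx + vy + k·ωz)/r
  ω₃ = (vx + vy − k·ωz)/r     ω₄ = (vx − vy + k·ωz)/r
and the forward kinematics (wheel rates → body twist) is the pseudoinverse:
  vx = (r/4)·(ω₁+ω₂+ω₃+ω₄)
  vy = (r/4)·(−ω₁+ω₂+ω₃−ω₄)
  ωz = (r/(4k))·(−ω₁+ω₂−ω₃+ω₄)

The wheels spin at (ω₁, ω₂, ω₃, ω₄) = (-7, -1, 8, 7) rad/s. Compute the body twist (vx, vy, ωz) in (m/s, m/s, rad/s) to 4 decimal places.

k = lx + ly = 0.12 + 0.08 = 0.2000
ω₁+ω₂+ω₃+ω₄ = 7.0000  →  vx = (0.1/4)·7.0000 = 0.1750
−ω₁+ω₂+ω₃−ω₄ = 7.0000  →  vy = (0.1/4)·7.0000 = 0.1750
−ω₁+ω₂−ω₃+ω₄ = 5.0000  →  ωz = (0.1/0.8000)·5.0000 = 0.6250

(0.1750, 0.1750, 0.6250)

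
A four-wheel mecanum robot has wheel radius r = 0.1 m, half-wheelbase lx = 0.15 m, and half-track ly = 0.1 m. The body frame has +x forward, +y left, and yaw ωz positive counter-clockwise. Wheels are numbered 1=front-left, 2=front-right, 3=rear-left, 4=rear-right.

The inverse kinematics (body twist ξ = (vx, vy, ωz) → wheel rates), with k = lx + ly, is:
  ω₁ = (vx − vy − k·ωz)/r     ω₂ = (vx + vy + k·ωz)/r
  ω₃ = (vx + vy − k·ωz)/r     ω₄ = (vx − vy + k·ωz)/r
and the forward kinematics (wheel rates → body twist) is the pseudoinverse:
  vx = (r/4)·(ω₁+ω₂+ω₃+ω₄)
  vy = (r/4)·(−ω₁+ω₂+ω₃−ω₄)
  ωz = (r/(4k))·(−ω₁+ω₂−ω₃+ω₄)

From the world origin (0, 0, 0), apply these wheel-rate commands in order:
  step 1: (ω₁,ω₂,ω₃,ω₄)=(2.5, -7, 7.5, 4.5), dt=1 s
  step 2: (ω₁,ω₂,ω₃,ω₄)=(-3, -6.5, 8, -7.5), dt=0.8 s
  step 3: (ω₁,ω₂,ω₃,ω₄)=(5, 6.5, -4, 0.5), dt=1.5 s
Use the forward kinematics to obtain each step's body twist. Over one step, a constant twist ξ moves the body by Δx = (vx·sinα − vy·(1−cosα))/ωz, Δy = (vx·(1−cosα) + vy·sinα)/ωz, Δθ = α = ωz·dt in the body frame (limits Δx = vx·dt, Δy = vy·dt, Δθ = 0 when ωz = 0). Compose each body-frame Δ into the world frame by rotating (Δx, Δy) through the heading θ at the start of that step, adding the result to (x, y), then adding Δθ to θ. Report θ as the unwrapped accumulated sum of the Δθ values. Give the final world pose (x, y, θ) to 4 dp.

(0.0425, -0.3092, -1.8700)

step 1: ξ=(vx,vy,ωz)=(0.1875, -0.1625, -1.2500), dt=1.0 → body Δ=(0.0533, -0.2261, -1.2500) → world pose (0.0533, -0.2261, -1.2500)
step 2: ξ=(vx,vy,ωz)=(-0.2250, 0.3000, -1.9000), dt=0.8 → body Δ=(0.0316, 0.2701, -1.5200) → world pose (0.3196, -0.1709, -2.7700)
step 3: ξ=(vx,vy,ωz)=(0.2000, -0.0750, 0.6000), dt=1.5 → body Δ=(0.3084, 0.0282, 0.9000) → world pose (0.0425, -0.3092, -1.8700)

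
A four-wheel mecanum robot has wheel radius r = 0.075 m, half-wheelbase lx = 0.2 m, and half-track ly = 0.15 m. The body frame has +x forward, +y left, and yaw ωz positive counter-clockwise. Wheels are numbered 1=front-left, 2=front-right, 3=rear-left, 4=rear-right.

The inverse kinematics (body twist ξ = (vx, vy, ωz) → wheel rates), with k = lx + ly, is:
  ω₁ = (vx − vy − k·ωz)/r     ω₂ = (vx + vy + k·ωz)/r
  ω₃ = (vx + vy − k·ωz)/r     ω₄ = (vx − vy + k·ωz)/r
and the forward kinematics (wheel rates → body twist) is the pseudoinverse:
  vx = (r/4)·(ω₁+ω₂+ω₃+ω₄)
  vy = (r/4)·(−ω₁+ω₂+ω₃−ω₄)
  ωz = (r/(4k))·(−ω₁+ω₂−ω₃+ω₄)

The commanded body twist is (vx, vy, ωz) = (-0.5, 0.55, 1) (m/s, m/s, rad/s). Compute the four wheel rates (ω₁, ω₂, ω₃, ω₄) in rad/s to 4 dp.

k = lx + ly = 0.2 + 0.15 = 0.3500;  k·ωz = 0.3500·1 = 0.3500
ω₁ (FL) = (vx − vy − k·ωz)/r = -1.4000/0.075 = -18.6667
ω₂ (FR) = (vx + vy + k·ωz)/r = 0.4000/0.075 = 5.3333
ω₃ (RL) = (vx + vy − k·ωz)/r = -0.3000/0.075 = -4.0000
ω₄ (RR) = (vx − vy + k·ωz)/r = -0.7000/0.075 = -9.3333

(-18.6667, 5.3333, -4.0000, -9.3333)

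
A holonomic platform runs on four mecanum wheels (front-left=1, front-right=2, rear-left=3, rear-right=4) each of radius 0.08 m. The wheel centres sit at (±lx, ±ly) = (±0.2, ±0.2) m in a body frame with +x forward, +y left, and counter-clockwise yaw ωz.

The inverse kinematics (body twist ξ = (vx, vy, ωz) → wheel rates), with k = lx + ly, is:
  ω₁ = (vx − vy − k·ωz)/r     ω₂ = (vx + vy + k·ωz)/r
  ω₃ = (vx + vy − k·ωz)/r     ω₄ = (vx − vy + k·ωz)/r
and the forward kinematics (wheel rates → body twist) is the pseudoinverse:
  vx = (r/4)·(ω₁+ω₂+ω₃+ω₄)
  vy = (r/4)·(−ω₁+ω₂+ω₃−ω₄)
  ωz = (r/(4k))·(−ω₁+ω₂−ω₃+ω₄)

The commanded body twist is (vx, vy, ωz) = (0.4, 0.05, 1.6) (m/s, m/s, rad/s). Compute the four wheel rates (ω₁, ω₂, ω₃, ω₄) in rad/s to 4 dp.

k = lx + ly = 0.2 + 0.2 = 0.4000;  k·ωz = 0.4000·1.6 = 0.6400
ω₁ (FL) = (vx − vy − k·ωz)/r = -0.2900/0.08 = -3.6250
ω₂ (FR) = (vx + vy + k·ωz)/r = 1.0900/0.08 = 13.6250
ω₃ (RL) = (vx + vy − k·ωz)/r = -0.1900/0.08 = -2.3750
ω₄ (RR) = (vx − vy + k·ωz)/r = 0.9900/0.08 = 12.3750

(-3.6250, 13.6250, -2.3750, 12.3750)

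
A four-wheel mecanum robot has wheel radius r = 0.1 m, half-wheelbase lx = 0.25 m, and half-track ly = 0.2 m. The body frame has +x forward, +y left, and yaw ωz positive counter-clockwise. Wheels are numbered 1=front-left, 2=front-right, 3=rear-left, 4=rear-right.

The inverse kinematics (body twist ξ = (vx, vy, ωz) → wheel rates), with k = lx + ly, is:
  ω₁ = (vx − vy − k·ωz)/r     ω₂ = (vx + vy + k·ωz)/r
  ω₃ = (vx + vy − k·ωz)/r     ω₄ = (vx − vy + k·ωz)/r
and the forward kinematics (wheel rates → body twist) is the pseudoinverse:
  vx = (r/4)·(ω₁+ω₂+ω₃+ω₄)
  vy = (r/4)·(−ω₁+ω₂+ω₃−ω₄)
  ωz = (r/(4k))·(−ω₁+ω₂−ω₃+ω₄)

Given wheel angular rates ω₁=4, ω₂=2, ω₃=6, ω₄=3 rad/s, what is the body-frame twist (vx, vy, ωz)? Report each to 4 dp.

k = lx + ly = 0.25 + 0.2 = 0.4500
ω₁+ω₂+ω₃+ω₄ = 15.0000  →  vx = (0.1/4)·15.0000 = 0.3750
−ω₁+ω₂+ω₃−ω₄ = 1.0000  →  vy = (0.1/4)·1.0000 = 0.0250
−ω₁+ω₂−ω₃+ω₄ = -5.0000  →  ωz = (0.1/1.8000)·-5.0000 = -0.2778

(0.3750, 0.0250, -0.2778)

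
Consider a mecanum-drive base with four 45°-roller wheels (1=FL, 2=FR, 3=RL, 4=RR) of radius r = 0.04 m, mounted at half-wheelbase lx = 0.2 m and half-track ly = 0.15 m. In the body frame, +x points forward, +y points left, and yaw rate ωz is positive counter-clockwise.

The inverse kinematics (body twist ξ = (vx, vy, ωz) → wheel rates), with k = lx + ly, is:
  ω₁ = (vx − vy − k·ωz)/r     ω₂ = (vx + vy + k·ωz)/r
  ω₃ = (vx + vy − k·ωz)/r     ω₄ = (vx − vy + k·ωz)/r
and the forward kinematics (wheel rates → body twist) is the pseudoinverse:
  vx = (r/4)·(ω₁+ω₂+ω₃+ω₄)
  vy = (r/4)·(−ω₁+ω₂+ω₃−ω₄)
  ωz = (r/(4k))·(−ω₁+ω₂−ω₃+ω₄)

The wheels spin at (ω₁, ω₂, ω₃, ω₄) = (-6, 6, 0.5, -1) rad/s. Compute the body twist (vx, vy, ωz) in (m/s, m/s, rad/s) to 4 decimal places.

(-0.0050, 0.1350, 0.3000)

k = lx + ly = 0.2 + 0.15 = 0.3500
ω₁+ω₂+ω₃+ω₄ = -0.5000  →  vx = (0.04/4)·-0.5000 = -0.0050
−ω₁+ω₂+ω₃−ω₄ = 13.5000  →  vy = (0.04/4)·13.5000 = 0.1350
−ω₁+ω₂−ω₃+ω₄ = 10.5000  →  ωz = (0.04/1.4000)·10.5000 = 0.3000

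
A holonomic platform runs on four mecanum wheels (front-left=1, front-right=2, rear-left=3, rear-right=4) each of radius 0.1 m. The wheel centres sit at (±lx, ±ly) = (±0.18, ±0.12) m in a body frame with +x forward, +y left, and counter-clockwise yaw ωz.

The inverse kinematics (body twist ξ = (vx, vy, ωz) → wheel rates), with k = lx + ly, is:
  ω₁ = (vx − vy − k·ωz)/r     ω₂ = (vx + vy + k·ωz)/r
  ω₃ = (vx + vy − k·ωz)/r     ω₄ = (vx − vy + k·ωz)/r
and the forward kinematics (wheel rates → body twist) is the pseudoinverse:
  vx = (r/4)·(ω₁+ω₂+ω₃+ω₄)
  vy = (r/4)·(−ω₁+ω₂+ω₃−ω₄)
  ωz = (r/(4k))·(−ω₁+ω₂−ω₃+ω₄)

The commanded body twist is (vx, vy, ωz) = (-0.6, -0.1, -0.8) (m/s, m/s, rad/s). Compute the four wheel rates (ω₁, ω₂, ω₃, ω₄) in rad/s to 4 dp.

k = lx + ly = 0.18 + 0.12 = 0.3000;  k·ωz = 0.3000·-0.8 = -0.2400
ω₁ (FL) = (vx − vy − k·ωz)/r = -0.2600/0.1 = -2.6000
ω₂ (FR) = (vx + vy + k·ωz)/r = -0.9400/0.1 = -9.4000
ω₃ (RL) = (vx + vy − k·ωz)/r = -0.4600/0.1 = -4.6000
ω₄ (RR) = (vx − vy + k·ωz)/r = -0.7400/0.1 = -7.4000

(-2.6000, -9.4000, -4.6000, -7.4000)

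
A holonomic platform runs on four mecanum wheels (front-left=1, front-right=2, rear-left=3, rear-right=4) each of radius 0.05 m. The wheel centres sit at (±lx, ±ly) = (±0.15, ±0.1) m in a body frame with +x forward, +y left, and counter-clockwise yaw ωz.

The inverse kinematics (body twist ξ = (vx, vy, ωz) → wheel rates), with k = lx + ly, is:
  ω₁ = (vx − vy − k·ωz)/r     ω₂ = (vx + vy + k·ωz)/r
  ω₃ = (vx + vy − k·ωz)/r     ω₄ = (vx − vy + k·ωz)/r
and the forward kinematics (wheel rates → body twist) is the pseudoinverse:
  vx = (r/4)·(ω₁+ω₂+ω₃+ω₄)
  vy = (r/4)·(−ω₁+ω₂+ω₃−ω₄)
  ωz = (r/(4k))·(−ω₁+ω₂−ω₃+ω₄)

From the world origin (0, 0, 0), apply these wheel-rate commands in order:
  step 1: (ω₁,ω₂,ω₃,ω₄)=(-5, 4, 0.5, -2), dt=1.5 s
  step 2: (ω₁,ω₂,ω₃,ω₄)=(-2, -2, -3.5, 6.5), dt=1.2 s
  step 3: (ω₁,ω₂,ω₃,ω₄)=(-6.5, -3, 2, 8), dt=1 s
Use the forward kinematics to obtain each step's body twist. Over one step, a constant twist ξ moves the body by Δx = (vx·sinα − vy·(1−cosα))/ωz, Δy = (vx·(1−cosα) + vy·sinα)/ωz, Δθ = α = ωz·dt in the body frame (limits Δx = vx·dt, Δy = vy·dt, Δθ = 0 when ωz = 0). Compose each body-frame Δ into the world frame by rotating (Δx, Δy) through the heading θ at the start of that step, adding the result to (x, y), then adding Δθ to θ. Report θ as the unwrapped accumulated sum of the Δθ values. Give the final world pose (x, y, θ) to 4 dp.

step 1: ξ=(vx,vy,ωz)=(-0.0312, 0.1438, 0.3250), dt=1.5 → body Δ=(-0.0966, 0.1960, 0.4875) → world pose (-0.0966, 0.1960, 0.4875)
step 2: ξ=(vx,vy,ωz)=(-0.0125, -0.1250, 0.5000), dt=1.2 → body Δ=(0.0296, -0.1455, 0.6000) → world pose (-0.0023, 0.0813, 1.0875)
step 3: ξ=(vx,vy,ωz)=(0.0062, -0.0313, 0.4750), dt=1.0 → body Δ=(0.0133, -0.0286, 0.4750) → world pose (0.0292, 0.0797, 1.5625)

(0.0292, 0.0797, 1.5625)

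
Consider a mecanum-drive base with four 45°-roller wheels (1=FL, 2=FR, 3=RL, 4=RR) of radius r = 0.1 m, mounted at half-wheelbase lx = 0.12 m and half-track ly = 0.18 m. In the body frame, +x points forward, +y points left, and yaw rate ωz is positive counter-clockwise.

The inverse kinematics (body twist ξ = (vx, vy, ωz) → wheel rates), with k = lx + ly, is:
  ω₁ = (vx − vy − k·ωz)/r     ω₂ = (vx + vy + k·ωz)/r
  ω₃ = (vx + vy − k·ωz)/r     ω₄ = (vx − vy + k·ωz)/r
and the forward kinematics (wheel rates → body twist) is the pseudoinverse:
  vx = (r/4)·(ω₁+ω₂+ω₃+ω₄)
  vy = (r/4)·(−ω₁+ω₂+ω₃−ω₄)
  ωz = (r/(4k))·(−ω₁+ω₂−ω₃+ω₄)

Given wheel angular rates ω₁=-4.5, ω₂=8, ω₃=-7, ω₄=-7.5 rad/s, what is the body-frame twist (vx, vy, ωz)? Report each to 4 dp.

k = lx + ly = 0.12 + 0.18 = 0.3000
ω₁+ω₂+ω₃+ω₄ = -11.0000  →  vx = (0.1/4)·-11.0000 = -0.2750
−ω₁+ω₂+ω₃−ω₄ = 13.0000  →  vy = (0.1/4)·13.0000 = 0.3250
−ω₁+ω₂−ω₃+ω₄ = 12.0000  →  ωz = (0.1/1.2000)·12.0000 = 1.0000

(-0.2750, 0.3250, 1.0000)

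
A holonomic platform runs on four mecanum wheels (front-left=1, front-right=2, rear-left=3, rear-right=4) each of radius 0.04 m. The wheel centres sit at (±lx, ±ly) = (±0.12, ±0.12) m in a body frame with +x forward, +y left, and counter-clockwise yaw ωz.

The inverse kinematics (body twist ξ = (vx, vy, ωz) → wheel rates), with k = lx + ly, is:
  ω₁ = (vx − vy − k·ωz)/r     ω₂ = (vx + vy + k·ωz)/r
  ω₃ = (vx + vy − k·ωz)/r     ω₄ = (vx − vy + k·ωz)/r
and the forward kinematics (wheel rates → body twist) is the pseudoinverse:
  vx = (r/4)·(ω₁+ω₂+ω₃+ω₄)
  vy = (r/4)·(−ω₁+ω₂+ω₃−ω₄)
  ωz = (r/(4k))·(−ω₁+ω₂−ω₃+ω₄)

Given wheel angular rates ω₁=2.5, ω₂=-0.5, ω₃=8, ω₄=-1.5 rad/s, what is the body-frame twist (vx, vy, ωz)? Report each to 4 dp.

k = lx + ly = 0.12 + 0.12 = 0.2400
ω₁+ω₂+ω₃+ω₄ = 8.5000  →  vx = (0.04/4)·8.5000 = 0.0850
−ω₁+ω₂+ω₃−ω₄ = 6.5000  →  vy = (0.04/4)·6.5000 = 0.0650
−ω₁+ω₂−ω₃+ω₄ = -12.5000  →  ωz = (0.04/0.9600)·-12.5000 = -0.5208

(0.0850, 0.0650, -0.5208)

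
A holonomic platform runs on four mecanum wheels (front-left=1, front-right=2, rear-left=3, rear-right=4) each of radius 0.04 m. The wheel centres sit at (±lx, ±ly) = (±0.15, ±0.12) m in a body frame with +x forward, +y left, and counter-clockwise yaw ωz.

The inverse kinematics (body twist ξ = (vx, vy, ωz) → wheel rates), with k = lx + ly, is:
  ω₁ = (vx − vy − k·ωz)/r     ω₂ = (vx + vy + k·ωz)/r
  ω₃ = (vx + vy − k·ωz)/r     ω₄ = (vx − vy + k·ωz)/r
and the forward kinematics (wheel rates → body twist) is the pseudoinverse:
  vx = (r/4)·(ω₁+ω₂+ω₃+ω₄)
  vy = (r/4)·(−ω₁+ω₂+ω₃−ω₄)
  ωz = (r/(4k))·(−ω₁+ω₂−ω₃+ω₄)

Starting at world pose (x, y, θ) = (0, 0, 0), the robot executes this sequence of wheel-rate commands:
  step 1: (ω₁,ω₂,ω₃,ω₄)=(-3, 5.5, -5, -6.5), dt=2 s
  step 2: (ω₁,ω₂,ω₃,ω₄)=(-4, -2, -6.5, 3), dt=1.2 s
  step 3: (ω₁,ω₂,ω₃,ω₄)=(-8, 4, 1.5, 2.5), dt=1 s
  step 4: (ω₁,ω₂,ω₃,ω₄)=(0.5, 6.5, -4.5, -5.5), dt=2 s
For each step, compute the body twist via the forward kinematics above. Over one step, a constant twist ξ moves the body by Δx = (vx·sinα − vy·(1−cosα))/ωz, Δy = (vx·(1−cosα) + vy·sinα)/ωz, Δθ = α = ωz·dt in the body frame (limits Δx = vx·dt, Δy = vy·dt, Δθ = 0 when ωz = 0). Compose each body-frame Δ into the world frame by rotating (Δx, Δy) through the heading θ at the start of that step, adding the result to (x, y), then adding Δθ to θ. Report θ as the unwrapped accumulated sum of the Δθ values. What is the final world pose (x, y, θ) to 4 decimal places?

step 1: ξ=(vx,vy,ωz)=(-0.0900, 0.1000, 0.2593), dt=2.0 → body Δ=(-0.2227, 0.1455, 0.5185) → world pose (-0.2227, 0.1455, 0.5185)
step 2: ξ=(vx,vy,ωz)=(-0.0950, -0.0750, 0.4259), dt=1.2 → body Δ=(-0.0866, -0.1146, 0.5111) → world pose (-0.2411, 0.0030, 1.0296)
step 3: ξ=(vx,vy,ωz)=(0.0000, 0.1100, 0.4815), dt=1.0 → body Δ=(-0.0260, 0.1058, 0.4815) → world pose (-0.3452, 0.0353, 1.5111)
step 4: ξ=(vx,vy,ωz)=(-0.0300, 0.0700, 0.1852), dt=2.0 → body Δ=(-0.0843, 0.1258, 0.3704) → world pose (-0.4758, -0.0413, 1.8815)

(-0.4758, -0.0413, 1.8815)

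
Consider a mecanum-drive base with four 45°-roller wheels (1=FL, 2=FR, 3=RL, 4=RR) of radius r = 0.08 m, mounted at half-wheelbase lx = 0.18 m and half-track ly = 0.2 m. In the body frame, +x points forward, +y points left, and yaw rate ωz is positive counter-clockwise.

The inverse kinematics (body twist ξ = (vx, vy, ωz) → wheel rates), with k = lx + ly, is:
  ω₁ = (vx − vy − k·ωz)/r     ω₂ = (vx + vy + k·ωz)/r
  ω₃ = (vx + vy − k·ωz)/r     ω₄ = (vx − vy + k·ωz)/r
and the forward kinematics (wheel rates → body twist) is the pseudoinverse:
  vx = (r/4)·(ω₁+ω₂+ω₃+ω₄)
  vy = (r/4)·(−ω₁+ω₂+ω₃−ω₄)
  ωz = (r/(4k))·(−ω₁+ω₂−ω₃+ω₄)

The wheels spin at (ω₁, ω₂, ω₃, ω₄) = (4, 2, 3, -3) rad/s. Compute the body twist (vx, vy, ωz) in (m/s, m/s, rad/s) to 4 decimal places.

k = lx + ly = 0.18 + 0.2 = 0.3800
ω₁+ω₂+ω₃+ω₄ = 6.0000  →  vx = (0.08/4)·6.0000 = 0.1200
−ω₁+ω₂+ω₃−ω₄ = 4.0000  →  vy = (0.08/4)·4.0000 = 0.0800
−ω₁+ω₂−ω₃+ω₄ = -8.0000  →  ωz = (0.08/1.5200)·-8.0000 = -0.4211

(0.1200, 0.0800, -0.4211)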